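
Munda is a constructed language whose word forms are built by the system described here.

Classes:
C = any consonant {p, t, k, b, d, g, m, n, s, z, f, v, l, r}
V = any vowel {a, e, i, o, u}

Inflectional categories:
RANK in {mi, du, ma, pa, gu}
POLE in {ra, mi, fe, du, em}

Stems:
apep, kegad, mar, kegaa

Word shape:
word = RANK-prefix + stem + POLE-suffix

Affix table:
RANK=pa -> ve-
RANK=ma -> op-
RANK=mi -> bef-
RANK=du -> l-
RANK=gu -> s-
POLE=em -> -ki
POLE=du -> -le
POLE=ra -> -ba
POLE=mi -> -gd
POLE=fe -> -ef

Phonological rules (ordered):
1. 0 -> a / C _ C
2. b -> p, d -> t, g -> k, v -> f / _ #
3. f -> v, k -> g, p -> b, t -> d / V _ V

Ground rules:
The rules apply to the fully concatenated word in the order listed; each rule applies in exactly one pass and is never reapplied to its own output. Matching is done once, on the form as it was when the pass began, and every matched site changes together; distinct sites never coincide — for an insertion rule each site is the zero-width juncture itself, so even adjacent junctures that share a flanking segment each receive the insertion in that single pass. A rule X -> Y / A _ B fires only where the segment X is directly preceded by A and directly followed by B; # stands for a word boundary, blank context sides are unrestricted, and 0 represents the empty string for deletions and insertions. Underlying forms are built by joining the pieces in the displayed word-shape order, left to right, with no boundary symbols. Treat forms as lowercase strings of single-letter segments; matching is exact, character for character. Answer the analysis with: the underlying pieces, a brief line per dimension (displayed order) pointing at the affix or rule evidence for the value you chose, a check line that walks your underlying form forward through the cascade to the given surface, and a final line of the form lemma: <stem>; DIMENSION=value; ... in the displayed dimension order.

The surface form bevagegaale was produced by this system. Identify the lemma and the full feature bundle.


underlying: bef-kegaa-le
RANK=mi - signalled by the affix bef-
POLE=du - signalled by the affix -le
check: befkegaale -> befakegaale -> befakegaale -> bevagegaale
lemma: kegaa; RANK=mi; POLE=du


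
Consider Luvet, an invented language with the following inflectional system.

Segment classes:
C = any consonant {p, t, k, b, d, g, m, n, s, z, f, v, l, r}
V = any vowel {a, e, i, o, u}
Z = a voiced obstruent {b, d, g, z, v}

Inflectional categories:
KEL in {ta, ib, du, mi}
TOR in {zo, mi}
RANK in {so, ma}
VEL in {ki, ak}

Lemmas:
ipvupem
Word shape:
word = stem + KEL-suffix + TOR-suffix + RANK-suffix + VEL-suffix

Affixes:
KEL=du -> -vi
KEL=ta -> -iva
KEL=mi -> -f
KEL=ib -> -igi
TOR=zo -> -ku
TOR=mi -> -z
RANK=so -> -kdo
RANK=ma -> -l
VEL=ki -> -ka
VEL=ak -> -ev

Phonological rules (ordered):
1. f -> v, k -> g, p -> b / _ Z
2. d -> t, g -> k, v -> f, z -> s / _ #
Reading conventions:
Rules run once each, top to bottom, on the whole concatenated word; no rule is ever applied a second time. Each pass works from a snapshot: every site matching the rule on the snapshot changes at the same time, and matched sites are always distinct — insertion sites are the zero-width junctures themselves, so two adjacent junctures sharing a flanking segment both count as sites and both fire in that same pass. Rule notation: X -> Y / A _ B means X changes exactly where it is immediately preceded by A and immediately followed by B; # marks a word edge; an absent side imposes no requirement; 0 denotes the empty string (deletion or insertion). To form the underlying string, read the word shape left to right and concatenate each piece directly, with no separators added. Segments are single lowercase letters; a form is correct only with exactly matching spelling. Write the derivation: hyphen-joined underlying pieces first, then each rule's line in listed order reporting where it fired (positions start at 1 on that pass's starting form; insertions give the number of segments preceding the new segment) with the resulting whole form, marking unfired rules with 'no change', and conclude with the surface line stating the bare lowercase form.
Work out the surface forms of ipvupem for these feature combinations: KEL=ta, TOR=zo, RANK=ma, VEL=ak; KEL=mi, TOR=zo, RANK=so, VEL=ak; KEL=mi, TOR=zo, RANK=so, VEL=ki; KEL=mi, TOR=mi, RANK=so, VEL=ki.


cell KEL=ta, TOR=zo, RANK=ma, VEL=ak:
underlying: ipvupem-iva-ku-l-ev
1. f -> v, k -> g, p -> b / _ Z: fires at position(s) 2: ibvupemivakulev
2. d -> t, g -> k, v -> f, z -> s / _ #: fires at position(s) 15: ibvupemivakulef
surface: ibvupemivakulef

cell KEL=mi, TOR=zo, RANK=so, VEL=ak:
underlying: ipvupem-f-ku-kdo-ev
1. f -> v, k -> g, p -> b / _ Z: fires at position(s) 2, 11: ibvupemfkugdoev
2. d -> t, g -> k, v -> f, z -> s / _ #: fires at position(s) 15: ibvupemfkugdoef
surface: ibvupemfkugdoef

cell KEL=mi, TOR=zo, RANK=so, VEL=ki:
underlying: ipvupem-f-ku-kdo-ka
1. f -> v, k -> g, p -> b / _ Z: fires at position(s) 2, 11: ibvupemfkugdoka
2. d -> t, g -> k, v -> f, z -> s / _ #: no change
surface: ibvupemfkugdoka

cell KEL=mi, TOR=mi, RANK=so, VEL=ki:
underlying: ipvupem-f-z-kdo-ka
1. f -> v, k -> g, p -> b / _ Z: fires at position(s) 2, 8, 10: ibvupemvzgdoka
2. d -> t, g -> k, v -> f, z -> s / _ #: no change
surface: ibvupemvzgdoka


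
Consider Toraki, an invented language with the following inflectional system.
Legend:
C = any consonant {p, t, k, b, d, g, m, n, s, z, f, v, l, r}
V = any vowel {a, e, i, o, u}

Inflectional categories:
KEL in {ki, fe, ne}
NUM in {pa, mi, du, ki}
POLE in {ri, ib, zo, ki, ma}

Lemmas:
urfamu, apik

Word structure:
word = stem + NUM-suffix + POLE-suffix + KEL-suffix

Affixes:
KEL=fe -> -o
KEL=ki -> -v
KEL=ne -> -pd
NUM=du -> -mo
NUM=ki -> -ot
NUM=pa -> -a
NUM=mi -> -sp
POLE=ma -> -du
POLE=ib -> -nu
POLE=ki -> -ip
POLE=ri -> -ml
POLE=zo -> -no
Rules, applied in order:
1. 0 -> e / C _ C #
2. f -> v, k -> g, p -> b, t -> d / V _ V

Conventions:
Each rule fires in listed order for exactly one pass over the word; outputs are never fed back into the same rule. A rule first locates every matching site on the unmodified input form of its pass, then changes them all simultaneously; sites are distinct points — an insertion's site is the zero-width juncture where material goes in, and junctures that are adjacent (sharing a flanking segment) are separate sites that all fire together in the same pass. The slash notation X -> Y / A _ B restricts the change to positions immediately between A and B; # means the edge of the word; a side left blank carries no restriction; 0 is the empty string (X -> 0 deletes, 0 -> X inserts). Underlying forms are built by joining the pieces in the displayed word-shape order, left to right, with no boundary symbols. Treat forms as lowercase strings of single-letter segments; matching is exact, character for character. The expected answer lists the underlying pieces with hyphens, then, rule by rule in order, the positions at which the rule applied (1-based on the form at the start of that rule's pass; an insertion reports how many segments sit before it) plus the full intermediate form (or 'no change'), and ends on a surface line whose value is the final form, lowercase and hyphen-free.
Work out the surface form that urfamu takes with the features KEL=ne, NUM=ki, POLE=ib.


underlying: urfamu-ot-nu-pd
1. 0 -> e / C _ C #: inserts after position(s) 11: urfamuotnuped
2. f -> v, k -> g, p -> b, t -> d / V _ V: fires at position(s) 11: urfamuotnubed
surface: urfamuotnubed


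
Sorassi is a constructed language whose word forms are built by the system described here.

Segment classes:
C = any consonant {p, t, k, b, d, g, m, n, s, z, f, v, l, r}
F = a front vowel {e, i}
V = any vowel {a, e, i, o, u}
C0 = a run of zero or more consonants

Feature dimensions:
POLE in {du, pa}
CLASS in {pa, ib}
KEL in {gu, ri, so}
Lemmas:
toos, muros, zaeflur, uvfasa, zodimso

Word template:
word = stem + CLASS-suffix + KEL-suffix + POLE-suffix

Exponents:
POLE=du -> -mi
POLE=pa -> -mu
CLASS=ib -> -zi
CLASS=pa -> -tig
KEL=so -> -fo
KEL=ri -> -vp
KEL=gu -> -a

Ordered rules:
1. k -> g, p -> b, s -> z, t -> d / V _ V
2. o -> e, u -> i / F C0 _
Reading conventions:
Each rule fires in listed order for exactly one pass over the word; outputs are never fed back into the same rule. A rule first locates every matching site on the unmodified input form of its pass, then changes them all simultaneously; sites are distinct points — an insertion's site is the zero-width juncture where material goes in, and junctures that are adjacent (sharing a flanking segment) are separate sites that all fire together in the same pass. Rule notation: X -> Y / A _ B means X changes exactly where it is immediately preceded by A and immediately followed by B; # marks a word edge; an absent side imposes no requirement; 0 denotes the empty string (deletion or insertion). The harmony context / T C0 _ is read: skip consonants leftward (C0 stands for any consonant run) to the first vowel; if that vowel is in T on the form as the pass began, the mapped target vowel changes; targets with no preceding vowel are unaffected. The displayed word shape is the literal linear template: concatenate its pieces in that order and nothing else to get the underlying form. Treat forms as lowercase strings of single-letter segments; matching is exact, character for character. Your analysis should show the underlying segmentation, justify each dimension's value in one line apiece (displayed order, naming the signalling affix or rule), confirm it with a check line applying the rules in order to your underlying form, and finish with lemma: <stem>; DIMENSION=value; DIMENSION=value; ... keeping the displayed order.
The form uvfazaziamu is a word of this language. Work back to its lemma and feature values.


underlying: uvfasa-zi-a-mu
POLE=pa - signalled by the affix -mu
CLASS=ib - signalled by the affix -zi
KEL=gu - signalled by the affix -a
check: uvfasaziamu -> uvfazaziamu -> uvfazaziamu
lemma: uvfasa; POLE=pa; CLASS=ib; KEL=gu


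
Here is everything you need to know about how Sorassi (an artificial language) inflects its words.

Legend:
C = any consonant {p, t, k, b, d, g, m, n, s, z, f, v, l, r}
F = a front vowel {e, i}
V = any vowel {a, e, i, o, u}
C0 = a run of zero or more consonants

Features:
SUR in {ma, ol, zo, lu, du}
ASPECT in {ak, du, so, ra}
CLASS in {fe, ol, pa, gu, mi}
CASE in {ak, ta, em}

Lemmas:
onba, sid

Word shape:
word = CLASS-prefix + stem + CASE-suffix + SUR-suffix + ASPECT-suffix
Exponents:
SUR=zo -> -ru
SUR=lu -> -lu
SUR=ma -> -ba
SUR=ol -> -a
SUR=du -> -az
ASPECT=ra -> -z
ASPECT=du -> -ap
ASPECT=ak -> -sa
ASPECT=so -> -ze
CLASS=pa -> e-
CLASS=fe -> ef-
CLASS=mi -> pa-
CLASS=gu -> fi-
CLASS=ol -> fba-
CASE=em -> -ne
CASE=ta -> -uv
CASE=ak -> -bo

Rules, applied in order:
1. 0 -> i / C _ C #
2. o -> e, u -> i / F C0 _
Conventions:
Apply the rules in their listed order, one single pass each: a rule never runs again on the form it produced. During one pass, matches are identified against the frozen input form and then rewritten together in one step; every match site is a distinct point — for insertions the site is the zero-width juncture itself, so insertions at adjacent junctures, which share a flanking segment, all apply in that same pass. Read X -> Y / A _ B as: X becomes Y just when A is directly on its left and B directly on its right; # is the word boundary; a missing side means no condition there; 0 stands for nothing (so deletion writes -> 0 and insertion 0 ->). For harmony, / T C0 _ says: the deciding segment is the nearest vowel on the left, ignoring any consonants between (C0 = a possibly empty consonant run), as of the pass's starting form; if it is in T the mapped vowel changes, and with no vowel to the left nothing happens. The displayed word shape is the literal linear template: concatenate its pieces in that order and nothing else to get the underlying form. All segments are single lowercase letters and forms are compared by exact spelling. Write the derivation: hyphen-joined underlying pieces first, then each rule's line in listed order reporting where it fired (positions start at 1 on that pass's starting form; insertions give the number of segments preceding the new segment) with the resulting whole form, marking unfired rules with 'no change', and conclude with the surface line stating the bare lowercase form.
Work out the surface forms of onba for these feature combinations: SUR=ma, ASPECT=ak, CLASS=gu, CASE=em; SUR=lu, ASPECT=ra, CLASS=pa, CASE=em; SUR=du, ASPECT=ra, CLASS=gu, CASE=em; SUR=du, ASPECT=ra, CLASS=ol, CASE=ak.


cell SUR=ma, ASPECT=ak, CLASS=gu, CASE=em:
underlying: fi-onba-ne-ba-sa
1. 0 -> i / C _ C #: no change
2. o -> e, u -> i / F C0 _: fires at position(s) 3: fienbanebasa
surface: fienbanebasa

cell SUR=lu, ASPECT=ra, CLASS=pa, CASE=em:
underlying: e-onba-ne-lu-z
1. 0 -> i / C _ C #: no change
2. o -> e, u -> i / F C0 _: fires at position(s) 2, 9: eenbaneliz
surface: eenbaneliz

cell SUR=du, ASPECT=ra, CLASS=gu, CASE=em:
underlying: fi-onba-ne-az-z
1. 0 -> i / C _ C #: inserts after position(s) 10: fionbaneaziz
2. o -> e, u -> i / F C0 _: fires at position(s) 3: fienbaneaziz
surface: fienbaneaziz

cell SUR=du, ASPECT=ra, CLASS=ol, CASE=ak:
underlying: fba-onba-bo-az-z
1. 0 -> i / C _ C #: inserts after position(s) 11: fbaonbaboaziz
2. o -> e, u -> i / F C0 _: no change
surface: fbaonbaboaziz


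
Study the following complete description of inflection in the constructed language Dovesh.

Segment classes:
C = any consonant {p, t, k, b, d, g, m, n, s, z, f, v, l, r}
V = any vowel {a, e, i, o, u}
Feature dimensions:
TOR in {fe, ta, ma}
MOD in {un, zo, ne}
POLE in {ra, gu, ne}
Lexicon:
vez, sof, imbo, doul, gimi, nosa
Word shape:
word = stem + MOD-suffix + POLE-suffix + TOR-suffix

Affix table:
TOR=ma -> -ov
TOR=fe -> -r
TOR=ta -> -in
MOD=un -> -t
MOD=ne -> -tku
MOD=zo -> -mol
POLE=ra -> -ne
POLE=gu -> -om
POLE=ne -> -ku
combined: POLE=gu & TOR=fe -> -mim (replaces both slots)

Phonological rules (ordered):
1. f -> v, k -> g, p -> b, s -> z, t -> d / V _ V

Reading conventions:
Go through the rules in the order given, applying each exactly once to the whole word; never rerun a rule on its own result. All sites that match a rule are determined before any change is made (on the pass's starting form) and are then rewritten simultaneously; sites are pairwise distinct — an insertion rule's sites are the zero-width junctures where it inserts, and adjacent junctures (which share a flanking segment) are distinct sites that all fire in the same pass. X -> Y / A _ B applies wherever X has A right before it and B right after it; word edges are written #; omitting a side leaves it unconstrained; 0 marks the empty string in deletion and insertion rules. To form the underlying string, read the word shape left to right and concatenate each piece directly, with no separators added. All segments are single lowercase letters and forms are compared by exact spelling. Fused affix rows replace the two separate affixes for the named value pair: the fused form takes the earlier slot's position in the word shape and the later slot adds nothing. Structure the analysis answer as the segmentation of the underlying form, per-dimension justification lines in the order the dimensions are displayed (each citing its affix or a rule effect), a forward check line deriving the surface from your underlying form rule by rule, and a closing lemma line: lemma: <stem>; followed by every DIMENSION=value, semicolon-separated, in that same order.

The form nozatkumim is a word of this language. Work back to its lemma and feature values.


underlying: nosa-tku-mim
TOR=fe - signalled by the combined affix row
MOD=ne - signalled by the affix -tku
POLE=gu - signalled by the combined affix row
check: nosatkumim -> nozatkumim
lemma: nosa; TOR=fe; MOD=ne; POLE=gu


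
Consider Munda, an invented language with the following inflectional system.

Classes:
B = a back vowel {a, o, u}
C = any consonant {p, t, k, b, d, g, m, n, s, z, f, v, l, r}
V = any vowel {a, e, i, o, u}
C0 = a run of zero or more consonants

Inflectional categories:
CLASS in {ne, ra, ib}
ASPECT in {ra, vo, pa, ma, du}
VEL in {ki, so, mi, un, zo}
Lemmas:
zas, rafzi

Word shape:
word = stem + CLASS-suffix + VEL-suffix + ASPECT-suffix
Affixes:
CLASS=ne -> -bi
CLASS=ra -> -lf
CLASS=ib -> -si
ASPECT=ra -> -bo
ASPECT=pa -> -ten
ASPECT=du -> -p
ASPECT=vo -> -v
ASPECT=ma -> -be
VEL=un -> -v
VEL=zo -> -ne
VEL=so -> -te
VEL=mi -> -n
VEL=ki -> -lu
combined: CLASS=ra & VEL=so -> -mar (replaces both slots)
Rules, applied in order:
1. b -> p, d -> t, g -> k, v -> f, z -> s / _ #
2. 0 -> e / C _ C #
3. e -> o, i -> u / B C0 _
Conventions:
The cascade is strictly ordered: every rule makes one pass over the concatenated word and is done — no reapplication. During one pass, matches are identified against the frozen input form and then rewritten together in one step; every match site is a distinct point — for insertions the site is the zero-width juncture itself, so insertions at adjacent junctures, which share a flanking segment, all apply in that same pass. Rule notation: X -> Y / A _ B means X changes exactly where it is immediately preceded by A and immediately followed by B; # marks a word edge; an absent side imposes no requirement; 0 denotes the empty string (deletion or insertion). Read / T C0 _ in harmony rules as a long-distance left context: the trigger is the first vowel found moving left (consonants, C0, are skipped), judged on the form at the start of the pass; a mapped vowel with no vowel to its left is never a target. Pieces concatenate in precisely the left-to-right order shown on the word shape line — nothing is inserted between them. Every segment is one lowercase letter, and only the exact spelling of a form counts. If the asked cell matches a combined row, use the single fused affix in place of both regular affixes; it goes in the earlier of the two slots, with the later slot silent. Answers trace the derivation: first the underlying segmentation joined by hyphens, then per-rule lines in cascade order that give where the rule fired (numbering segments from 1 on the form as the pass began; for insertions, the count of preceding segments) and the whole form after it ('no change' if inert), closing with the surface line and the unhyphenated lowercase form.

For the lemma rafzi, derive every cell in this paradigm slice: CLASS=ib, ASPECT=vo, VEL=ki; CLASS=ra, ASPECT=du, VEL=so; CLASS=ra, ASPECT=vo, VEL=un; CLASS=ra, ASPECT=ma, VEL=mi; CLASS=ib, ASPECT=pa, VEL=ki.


cell CLASS=ib, ASPECT=vo, VEL=ki:
underlying: rafzi-si-lu-v
1. b -> p, d -> t, g -> k, v -> f, z -> s / _ #: fires at position(s) 10: rafzisiluf
2. 0 -> e / C _ C #: no change
3. e -> o, i -> u / B C0 _: fires at position(s) 5: rafzusiluf
surface: rafzusiluf

cell CLASS=ra, ASPECT=du, VEL=so:
underlying: rafzi-mar-p
1. b -> p, d -> t, g -> k, v -> f, z -> s / _ #: no change
2. 0 -> e / C _ C #: inserts after position(s) 8: rafzimarep
3. e -> o, i -> u / B C0 _: fires at position(s) 5, 9: rafzumarop
surface: rafzumarop

cell CLASS=ra, ASPECT=vo, VEL=un:
underlying: rafzi-lf-v-v
1. b -> p, d -> t, g -> k, v -> f, z -> s / _ #: fires at position(s) 9: rafzilfvf
2. 0 -> e / C _ C #: inserts after position(s) 8: rafzilfvef
3. e -> o, i -> u / B C0 _: fires at position(s) 5: rafzulfvef
surface: rafzulfvef

cell CLASS=ra, ASPECT=ma, VEL=mi:
underlying: rafzi-lf-n-be
1. b -> p, d -> t, g -> k, v -> f, z -> s / _ #: no change
2. 0 -> e / C _ C #: no change
3. e -> o, i -> u / B C0 _: fires at position(s) 5: rafzulfnbe
surface: rafzulfnbe

cell CLASS=ib, ASPECT=pa, VEL=ki:
underlying: rafzi-si-lu-ten
1. b -> p, d -> t, g -> k, v -> f, z -> s / _ #: no change
2. 0 -> e / C _ C #: no change
3. e -> o, i -> u / B C0 _: fires at position(s) 5, 11: rafzusiluton
surface: rafzusiluton


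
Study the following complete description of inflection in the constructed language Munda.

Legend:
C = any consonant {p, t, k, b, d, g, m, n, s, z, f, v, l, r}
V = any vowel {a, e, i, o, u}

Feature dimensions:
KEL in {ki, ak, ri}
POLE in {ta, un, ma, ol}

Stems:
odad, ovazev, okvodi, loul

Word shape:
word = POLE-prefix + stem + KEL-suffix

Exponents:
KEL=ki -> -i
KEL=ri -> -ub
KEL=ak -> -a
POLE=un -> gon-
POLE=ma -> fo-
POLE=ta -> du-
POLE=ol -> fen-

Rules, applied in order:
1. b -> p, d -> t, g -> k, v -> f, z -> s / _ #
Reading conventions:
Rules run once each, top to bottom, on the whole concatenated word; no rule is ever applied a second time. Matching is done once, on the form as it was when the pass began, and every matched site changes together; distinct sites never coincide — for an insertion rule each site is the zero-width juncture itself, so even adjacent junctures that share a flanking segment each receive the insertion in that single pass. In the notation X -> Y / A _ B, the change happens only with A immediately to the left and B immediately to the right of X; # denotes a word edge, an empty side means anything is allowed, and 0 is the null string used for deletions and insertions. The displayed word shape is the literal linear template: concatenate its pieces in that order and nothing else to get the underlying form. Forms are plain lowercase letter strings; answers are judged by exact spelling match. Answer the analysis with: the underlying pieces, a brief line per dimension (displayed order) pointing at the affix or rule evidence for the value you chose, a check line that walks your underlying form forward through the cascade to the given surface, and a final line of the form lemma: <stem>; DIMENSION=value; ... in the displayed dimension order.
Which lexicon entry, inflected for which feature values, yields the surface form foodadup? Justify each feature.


underlying: fo-odad-ub
KEL=ri - signalled by the affix -ub
POLE=ma - signalled by the affix fo-
check: foodadub -> foodadup
lemma: odad; KEL=ri; POLE=ma


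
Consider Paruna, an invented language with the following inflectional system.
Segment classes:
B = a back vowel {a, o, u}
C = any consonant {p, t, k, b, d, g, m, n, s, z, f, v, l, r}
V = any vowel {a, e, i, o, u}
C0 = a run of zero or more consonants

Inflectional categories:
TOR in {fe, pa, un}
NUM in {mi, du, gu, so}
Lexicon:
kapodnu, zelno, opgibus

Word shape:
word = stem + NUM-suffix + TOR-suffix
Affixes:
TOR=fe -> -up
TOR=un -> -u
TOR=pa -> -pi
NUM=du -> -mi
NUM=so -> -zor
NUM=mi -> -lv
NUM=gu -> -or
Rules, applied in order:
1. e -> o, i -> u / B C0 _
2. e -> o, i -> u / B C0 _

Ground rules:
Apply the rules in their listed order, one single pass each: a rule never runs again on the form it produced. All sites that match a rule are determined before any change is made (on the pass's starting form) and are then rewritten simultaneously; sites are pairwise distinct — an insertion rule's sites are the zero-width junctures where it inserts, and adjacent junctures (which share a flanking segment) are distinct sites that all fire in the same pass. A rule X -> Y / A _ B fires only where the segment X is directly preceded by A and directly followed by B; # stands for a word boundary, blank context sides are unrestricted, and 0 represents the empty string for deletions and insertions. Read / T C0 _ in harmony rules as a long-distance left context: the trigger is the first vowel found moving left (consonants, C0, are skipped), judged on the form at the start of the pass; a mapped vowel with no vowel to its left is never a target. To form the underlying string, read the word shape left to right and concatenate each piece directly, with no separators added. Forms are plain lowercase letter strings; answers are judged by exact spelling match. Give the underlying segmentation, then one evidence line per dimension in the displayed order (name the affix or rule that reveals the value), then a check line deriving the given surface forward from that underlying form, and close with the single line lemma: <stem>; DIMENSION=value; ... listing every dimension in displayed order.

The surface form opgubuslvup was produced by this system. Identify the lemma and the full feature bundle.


underlying: opgibus-lv-up
TOR=fe - signalled by the affix -up
NUM=mi - signalled by the affix -lv
check: opgibuslvup -> opgubuslvup -> opgubuslvup
lemma: opgibus; TOR=fe; NUM=mi


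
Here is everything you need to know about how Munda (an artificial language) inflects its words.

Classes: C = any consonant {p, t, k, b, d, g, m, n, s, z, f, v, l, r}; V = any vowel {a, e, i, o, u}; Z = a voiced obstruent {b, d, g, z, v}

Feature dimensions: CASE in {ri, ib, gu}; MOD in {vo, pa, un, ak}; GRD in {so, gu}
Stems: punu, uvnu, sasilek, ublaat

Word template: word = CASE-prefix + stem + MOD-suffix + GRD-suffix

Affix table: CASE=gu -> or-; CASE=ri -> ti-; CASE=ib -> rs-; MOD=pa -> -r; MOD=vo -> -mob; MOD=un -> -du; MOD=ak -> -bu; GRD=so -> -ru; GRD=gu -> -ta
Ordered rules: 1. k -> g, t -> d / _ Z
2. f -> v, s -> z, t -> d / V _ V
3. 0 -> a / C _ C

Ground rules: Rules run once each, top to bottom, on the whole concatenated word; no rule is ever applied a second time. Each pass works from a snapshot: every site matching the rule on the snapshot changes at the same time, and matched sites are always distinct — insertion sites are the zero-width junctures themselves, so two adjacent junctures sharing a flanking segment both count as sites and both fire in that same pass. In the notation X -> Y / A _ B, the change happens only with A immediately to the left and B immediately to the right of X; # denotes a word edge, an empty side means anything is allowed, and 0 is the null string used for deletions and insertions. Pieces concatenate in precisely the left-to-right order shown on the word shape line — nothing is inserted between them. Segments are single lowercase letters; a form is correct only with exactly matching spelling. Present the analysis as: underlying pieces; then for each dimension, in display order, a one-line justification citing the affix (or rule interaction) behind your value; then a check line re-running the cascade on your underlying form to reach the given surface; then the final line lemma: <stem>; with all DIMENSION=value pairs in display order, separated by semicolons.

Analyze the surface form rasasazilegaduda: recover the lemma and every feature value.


underlying: rs-sasilek-du-ta
CASE=ib - signalled by the affix rs-
MOD=un - signalled by the affix -du
GRD=gu - signalled by the affix -ta
check: rssasilekduta -> rssasilegduta -> rssazilegduda -> rasasazilegaduda
lemma: sasilek; CASE=ib; MOD=un; GRD=gu


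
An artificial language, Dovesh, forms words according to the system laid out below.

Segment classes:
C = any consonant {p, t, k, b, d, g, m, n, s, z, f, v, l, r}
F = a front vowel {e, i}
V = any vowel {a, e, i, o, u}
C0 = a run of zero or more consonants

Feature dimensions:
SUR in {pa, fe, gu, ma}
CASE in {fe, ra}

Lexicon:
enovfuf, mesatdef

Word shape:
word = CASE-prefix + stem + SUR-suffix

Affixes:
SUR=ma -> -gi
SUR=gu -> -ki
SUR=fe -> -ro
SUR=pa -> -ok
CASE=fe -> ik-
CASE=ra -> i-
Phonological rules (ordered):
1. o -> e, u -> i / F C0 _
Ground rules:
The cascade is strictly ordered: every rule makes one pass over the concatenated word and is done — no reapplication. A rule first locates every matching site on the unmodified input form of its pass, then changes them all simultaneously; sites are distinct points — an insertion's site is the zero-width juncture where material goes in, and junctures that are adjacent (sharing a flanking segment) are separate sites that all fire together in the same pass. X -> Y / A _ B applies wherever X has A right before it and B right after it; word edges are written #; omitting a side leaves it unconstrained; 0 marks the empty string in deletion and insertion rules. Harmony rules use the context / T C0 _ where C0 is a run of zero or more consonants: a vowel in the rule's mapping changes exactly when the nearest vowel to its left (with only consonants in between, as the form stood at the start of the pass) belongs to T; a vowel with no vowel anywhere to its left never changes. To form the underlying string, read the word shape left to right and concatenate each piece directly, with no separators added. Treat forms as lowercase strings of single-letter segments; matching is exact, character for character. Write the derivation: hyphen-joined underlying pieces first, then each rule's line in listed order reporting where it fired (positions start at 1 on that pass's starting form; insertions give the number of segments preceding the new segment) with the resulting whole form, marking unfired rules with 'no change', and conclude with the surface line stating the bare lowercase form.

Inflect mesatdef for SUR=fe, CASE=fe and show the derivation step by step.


underlying: ik-mesatdef-ro
1. o -> e, u -> i / F C0 _: fires at position(s) 12: ikmesatdefre
surface: ikmesatdefre


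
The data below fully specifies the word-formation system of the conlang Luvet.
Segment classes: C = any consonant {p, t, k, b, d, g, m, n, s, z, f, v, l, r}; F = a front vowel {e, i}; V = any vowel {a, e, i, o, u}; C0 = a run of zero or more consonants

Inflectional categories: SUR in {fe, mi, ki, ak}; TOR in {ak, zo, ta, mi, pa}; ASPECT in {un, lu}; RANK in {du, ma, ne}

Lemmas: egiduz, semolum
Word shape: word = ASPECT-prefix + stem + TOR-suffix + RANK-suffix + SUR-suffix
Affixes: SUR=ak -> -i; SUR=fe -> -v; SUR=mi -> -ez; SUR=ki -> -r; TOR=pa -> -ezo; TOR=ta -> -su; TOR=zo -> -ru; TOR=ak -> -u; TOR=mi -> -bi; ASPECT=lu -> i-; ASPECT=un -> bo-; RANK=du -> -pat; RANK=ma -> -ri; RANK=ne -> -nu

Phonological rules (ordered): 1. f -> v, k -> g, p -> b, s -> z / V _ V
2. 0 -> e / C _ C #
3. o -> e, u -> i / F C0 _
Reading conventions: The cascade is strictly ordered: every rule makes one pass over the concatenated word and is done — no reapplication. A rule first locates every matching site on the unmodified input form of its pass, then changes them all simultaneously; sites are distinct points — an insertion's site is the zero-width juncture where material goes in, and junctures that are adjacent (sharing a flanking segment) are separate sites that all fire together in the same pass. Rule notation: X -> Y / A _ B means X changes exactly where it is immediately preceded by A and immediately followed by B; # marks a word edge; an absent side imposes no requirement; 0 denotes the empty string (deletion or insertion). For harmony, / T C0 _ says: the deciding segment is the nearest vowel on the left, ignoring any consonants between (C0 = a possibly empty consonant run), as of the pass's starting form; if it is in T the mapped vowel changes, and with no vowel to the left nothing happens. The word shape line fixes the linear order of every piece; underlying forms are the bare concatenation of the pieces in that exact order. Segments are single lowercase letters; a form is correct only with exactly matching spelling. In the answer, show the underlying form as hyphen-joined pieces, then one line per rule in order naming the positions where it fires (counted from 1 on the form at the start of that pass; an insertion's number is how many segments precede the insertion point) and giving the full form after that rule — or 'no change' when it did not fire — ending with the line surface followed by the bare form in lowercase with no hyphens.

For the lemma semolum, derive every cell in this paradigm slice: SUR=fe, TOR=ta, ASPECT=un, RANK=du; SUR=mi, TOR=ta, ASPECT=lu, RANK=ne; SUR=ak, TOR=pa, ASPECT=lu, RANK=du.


cell SUR=fe, TOR=ta, ASPECT=un, RANK=du:
underlying: bo-semolum-su-pat-v
1. f -> v, k -> g, p -> b, s -> z / V _ V: fires at position(s) 3, 12: bozemolumsubatv
2. 0 -> e / C _ C #: inserts after position(s) 14: bozemolumsubatev
3. o -> e, u -> i / F C0 _: fires at position(s) 6: bozemelumsubatev
surface: bozemelumsubatev

cell SUR=mi, TOR=ta, ASPECT=lu, RANK=ne:
underlying: i-semolum-su-nu-ez
1. f -> v, k -> g, p -> b, s -> z / V _ V: fires at position(s) 2: izemolumsunuez
2. 0 -> e / C _ C #: no change
3. o -> e, u -> i / F C0 _: fires at position(s) 5: izemelumsunuez
surface: izemelumsunuez

cell SUR=ak, TOR=pa, ASPECT=lu, RANK=du:
underlying: i-semolum-ezo-pat-i
1. f -> v, k -> g, p -> b, s -> z / V _ V: fires at position(s) 2, 12: izemolumezobati
2. 0 -> e / C _ C #: no change
3. o -> e, u -> i / F C0 _: fires at position(s) 5, 11: izemelumezebati
surface: izemelumezebati


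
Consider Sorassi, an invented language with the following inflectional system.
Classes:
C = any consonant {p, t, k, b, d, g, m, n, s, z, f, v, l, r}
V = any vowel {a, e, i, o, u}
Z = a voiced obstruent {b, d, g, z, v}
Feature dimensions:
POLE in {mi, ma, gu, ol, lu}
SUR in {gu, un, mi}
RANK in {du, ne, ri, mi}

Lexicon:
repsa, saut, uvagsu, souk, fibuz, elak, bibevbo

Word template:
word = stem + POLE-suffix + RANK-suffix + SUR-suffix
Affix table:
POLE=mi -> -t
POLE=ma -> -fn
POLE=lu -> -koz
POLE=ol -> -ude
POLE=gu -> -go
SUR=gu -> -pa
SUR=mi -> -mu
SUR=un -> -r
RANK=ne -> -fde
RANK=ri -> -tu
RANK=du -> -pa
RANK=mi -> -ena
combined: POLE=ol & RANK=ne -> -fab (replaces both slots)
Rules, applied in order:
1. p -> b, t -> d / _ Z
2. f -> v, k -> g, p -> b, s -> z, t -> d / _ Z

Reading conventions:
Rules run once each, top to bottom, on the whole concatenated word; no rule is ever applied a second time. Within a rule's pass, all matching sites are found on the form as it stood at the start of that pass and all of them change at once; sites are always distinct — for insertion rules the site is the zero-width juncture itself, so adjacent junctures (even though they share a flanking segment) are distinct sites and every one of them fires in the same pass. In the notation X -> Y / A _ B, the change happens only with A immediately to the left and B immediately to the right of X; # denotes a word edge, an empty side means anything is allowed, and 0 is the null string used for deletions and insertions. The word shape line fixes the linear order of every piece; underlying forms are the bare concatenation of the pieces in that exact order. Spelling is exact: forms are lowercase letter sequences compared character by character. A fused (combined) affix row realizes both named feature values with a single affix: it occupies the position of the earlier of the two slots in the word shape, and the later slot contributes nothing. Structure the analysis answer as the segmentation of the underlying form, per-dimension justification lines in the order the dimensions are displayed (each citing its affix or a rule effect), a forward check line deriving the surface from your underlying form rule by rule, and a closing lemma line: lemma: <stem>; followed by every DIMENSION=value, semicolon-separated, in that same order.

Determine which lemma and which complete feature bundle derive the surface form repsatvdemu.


underlying: repsa-t-fde-mu
POLE=mi - signalled by the affix -t
SUR=mi - signalled by the affix -mu
RANK=ne - signalled by the affix -fde
check: repsatfdemu -> repsatfdemu -> repsatvdemu
lemma: repsa; POLE=mi; SUR=mi; RANK=ne


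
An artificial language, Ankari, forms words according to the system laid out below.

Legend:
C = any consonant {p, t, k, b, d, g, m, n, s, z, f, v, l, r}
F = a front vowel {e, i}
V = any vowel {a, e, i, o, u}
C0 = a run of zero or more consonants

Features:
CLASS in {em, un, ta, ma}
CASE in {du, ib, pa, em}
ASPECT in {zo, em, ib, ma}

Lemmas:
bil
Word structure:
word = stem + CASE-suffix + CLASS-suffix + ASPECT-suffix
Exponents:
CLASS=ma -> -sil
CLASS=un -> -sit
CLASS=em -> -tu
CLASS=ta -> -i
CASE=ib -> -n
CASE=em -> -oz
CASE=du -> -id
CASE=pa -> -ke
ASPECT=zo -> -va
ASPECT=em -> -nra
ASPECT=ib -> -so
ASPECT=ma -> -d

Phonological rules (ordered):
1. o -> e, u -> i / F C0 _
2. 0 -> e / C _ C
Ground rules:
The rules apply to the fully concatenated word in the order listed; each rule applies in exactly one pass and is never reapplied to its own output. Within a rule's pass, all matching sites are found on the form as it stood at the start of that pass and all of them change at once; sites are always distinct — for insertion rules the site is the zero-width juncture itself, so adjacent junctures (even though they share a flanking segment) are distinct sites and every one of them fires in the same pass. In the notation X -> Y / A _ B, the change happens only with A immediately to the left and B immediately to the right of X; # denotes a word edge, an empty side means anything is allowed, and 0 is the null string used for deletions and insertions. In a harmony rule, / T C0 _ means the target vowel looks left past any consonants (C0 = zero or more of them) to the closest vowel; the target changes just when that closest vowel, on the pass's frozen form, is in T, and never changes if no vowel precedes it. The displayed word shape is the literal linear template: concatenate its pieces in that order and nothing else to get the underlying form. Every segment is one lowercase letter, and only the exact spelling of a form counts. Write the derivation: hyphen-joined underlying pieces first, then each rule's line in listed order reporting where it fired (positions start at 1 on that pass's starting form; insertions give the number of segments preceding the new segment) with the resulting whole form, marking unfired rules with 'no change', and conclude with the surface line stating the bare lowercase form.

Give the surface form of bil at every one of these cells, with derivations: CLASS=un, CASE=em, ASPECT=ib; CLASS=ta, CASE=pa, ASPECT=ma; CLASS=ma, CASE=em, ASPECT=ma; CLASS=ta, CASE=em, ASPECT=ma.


cell CLASS=un, CASE=em, ASPECT=ib:
underlying: bil-oz-sit-so
1. o -> e, u -> i / F C0 _: fires at position(s) 4, 10: bilezsitse
2. 0 -> e / C _ C: inserts after position(s) 5, 8: bilezesitese
surface: bilezesitese

cell CLASS=ta, CASE=pa, ASPECT=ma:
underlying: bil-ke-i-d
1. o -> e, u -> i / F C0 _: no change
2. 0 -> e / C _ C: inserts after position(s) 3: bilekeid
surface: bilekeid

cell CLASS=ma, CASE=em, ASPECT=ma:
underlying: bil-oz-sil-d
1. o -> e, u -> i / F C0 _: fires at position(s) 4: bilezsild
2. 0 -> e / C _ C: inserts after position(s) 5, 8: bilezesiled
surface: bilezesiled

cell CLASS=ta, CASE=em, ASPECT=ma:
underlying: bil-oz-i-d
1. o -> e, u -> i / F C0 _: fires at position(s) 4: bilezid
2. 0 -> e / C _ C: no change
surface: bilezid


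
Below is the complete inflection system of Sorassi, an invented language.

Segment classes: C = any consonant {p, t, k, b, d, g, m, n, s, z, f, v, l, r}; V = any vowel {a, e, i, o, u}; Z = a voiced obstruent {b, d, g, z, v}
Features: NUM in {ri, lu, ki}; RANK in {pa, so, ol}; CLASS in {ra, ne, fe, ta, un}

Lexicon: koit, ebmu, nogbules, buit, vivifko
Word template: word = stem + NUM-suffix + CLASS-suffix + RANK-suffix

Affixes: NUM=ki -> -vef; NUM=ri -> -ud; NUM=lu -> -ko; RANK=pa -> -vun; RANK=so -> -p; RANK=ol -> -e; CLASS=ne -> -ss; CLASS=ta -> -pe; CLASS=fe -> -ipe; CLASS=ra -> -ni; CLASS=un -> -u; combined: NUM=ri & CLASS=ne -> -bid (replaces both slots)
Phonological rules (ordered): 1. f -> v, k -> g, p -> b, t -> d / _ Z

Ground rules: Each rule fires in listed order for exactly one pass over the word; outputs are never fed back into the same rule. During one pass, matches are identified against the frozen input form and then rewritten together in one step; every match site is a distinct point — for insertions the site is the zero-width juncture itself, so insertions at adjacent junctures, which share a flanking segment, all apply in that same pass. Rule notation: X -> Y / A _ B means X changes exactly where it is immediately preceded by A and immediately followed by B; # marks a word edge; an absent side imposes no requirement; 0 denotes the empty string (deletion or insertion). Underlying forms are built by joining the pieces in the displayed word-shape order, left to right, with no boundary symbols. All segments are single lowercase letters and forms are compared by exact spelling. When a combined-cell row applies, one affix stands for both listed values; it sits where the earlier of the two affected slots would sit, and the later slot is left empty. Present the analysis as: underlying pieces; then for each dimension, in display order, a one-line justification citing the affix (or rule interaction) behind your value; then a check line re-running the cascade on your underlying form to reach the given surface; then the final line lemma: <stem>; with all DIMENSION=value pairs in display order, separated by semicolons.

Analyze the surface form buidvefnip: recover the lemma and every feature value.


underlying: buit-vef-ni-p
NUM=ki - signalled by the affix -vef
RANK=so - signalled by the affix -p
CLASS=ra - signalled by the affix -ni
check: buitvefnip -> buidvefnip
lemma: buit; NUM=ki; RANK=so; CLASS=ra
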